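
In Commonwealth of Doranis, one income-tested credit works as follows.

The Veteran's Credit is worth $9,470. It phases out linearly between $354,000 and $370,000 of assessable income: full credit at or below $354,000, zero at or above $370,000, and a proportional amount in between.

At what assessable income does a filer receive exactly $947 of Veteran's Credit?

$368,400

$947 is 947/9,470 of the full $9,470, so 8,523/9,470 of the $16,000 range has been used: income = $354,000 + $16,000 × 8,523/9,470 = $368,400.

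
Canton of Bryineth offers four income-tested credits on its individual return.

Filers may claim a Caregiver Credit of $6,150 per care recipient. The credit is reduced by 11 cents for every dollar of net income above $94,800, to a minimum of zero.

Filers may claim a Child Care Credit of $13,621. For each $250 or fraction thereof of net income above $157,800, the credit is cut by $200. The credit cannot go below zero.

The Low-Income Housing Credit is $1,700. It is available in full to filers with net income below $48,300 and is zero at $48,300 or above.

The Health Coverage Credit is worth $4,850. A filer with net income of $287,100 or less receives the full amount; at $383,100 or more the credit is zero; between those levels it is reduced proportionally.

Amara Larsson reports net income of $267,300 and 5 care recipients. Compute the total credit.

$16,625

Caregiver Credit: base = 5 × $6,150 = $30,750. 11% of the $172,500 excess over $94,800 is $18,975; credit = $30,750 − $18,975 = $11,775.
Child Care Credit: income exceeds $157,800 by $109,500 → 438 increments × $200 = $87,600 ≥ base, so the credit is $0.
Low-Income Housing Credit: $267,300 meets or exceeds the $48,300 cutoff, so the credit is $0.
Health Coverage Credit: $267,300 is at or below the $287,100 threshold, so the full $4,850 applies.
Total: $11,775 + $0 + $0 + $4,850 = $16,625.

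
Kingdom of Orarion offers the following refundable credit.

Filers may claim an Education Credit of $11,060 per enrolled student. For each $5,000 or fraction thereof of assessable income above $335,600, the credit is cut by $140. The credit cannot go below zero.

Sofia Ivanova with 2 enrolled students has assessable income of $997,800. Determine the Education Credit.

$3,500

Education Credit: base = 2 × $11,060 = $22,120. income exceeds $335,600 by $662,200, which is 133 full-or-partial $5,000 increments; reduction = 133 × $140 = $18,620, leaving $3,500.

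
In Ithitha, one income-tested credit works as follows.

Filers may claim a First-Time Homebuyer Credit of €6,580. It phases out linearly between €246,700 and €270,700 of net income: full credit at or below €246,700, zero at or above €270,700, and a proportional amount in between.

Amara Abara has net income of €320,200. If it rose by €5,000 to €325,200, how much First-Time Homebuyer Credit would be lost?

At €320,200 — €320,200 is at or above €270,700, so the credit is €0.
At €325,200 — €325,200 is at or above €270,700, so the credit is €0.
Lost: €0 − €0 = €0.

€0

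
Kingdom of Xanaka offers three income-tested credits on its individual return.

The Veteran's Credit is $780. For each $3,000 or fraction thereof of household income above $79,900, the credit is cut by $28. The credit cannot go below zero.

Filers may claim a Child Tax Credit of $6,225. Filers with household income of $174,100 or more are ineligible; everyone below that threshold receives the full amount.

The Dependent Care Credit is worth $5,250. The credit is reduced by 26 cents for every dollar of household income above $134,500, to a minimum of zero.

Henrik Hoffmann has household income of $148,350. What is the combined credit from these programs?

$8,010

Veteran's Credit: income exceeds $79,900 by $68,450, which is 23 full-or-partial $3,000 increments; reduction = 23 × $28 = $644, leaving $136.
Child Tax Credit: $148,350 is below the $174,100 cutoff, so the full $6,225 applies.
Dependent Care Credit: 26% of the $13,850 excess over $134,500 is $3,601; credit = $5,250 − $3,601 = $1,649.
Total: $136 + $6,225 + $1,649 = $8,010.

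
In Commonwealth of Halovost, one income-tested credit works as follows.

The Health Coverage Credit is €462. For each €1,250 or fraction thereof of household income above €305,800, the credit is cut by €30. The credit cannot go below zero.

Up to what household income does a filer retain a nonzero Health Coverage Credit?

After 15 increments the reduction is 15 × €30 = €450, leaving €12; one more increment wipes it out. Increment 15 ends at excess 15 × €1,250 = €18,750, so the highest qualifying income is €305,800 + €18,750 = €324,550.

€324,550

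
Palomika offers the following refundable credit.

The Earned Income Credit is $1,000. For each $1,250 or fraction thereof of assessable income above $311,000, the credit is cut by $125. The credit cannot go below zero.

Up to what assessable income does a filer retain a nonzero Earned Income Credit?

After 7 increments the reduction is 7 × $125 = $875, leaving $125; one more increment wipes it out. Increment 7 ends at excess 7 × $1,250 = $8,750, so the highest qualifying income is $311,000 + $8,750 = $319,750.

$319,750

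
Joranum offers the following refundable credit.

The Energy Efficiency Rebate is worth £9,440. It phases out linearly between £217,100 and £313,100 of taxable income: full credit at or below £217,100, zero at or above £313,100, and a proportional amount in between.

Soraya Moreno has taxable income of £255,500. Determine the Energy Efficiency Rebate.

Energy Efficiency Rebate: £255,500 is £38,400 into a £96,000 phase-out range, leaving 57,600/96,000 of the credit: £9,440 × 57,600/96,000 = £5,664.

£5,664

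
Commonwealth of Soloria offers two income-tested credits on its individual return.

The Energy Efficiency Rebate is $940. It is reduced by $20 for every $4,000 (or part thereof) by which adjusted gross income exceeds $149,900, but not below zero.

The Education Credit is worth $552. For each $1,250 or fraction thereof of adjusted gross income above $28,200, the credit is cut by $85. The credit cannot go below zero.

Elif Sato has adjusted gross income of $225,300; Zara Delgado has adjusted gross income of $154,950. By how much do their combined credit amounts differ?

$340

Elif ($225,300): Energy Efficiency Rebate: income exceeds $149,900 by $75,400, which is 19 full-or-partial $4,000 increments; reduction = 19 × $20 = $380, leaving $560. Education Credit: income exceeds $28,200 by $197,100 → 158 increments × $85 = $13,430 ≥ base, so the credit is $0. total $560 + $0 = $560
Zara ($154,950): Energy Efficiency Rebate: income exceeds $149,900 by $5,050, which is 2 full-or-partial $4,000 increments; reduction = 2 × $20 = $40, leaving $900. Education Credit: income exceeds $28,200 by $126,750 → 102 increments × $85 = $8,670 ≥ base, so the credit is $0. total $900 + $0 = $900
Difference: |$560 − $900| = $340.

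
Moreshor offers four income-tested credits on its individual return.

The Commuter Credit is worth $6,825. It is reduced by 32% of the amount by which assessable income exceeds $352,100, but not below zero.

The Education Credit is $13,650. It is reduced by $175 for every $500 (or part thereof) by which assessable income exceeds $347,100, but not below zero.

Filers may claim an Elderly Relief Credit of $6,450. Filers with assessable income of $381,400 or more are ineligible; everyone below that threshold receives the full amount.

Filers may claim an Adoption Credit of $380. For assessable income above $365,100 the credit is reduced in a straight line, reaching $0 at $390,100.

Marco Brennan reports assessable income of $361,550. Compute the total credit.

Commuter Credit: 32% of the $9,450 excess over $352,100 is $3,024; credit = $6,825 − $3,024 = $3,801.
Education Credit: income exceeds $347,100 by $14,450, which is 29 full-or-partial $500 increments; reduction = 29 × $175 = $5,075, leaving $8,575.
Elderly Relief Credit: $361,550 is below the $381,400 cutoff, so the full $6,450 applies.
Adoption Credit: $361,550 is at or below the $365,100 threshold, so the full $380 applies.
Total: $3,801 + $8,575 + $6,450 + $380 = $19,206.

$19,206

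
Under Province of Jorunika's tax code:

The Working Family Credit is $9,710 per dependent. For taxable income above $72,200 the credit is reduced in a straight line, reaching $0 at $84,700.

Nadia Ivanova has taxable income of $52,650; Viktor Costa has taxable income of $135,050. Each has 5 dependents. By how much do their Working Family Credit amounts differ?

$48,550

Nadia ($52,650): Working Family Credit: base = 5 × $9,710 = $48,550. $52,650 is at or below the $72,200 threshold, so the full $48,550 applies.
Viktor ($135,050): Working Family Credit: base = 5 × $9,710 = $48,550. $135,050 is at or above $84,700, so the credit is $0.
Difference: |$48,550 − $0| = $48,550.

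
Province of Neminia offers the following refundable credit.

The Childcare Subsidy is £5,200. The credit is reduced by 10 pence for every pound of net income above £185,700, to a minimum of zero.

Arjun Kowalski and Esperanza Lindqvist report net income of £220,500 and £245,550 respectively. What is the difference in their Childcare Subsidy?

Arjun (£220,500): Childcare Subsidy: 10% of the £34,800 excess over £185,700 is £3,480; credit = £5,200 − £3,480 = £1,720.
Esperanza (£245,550): Childcare Subsidy: 10% of the £59,850 excess over £185,700 is £5,985 ≥ base, so the credit is £0.
Difference: |£1,720 − £0| = £1,720.

£1,720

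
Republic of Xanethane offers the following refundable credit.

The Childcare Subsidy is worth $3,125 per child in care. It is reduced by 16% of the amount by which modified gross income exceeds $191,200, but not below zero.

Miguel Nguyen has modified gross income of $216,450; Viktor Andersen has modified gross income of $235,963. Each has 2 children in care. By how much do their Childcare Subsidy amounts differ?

Miguel ($216,450): Childcare Subsidy: base = 2 × $3,125 = $6,250. 16% of the $25,250 excess over $191,200 is $4,040; credit = $6,250 − $4,040 = $2,210.
Viktor ($235,963): Childcare Subsidy: base = 2 × $3,125 = $6,250. 16% of the $44,763 excess over $191,200 is $7,162.08 ≥ base, so the credit is $0.
Difference: |$2,210 − $0| = $2,210.

$2,210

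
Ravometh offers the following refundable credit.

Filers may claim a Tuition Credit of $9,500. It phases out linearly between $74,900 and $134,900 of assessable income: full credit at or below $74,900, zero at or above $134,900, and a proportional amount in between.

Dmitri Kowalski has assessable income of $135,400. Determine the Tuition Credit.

$0

Tuition Credit: $135,400 is at or above $134,900, so the credit is $0.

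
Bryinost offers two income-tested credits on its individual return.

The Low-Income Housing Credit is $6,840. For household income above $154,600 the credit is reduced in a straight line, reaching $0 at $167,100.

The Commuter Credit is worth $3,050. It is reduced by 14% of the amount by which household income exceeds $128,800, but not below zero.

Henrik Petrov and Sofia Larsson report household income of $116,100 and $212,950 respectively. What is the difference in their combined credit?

Henrik ($116,100): Low-Income Housing Credit: $116,100 is at or below the $154,600 threshold, so the full $6,840 applies. Commuter Credit: $116,100 is at or below the $128,800 threshold, so the full $3,050 applies. total $6,840 + $3,050 = $9,890
Sofia ($212,950): Low-Income Housing Credit: $212,950 is at or above $167,100, so the credit is $0. Commuter Credit: 14% of the $84,150 excess over $128,800 is $11,781 ≥ base, so the credit is $0. total $0 + $0 = $0
Difference: |$9,890 − $0| = $9,890.

$9,890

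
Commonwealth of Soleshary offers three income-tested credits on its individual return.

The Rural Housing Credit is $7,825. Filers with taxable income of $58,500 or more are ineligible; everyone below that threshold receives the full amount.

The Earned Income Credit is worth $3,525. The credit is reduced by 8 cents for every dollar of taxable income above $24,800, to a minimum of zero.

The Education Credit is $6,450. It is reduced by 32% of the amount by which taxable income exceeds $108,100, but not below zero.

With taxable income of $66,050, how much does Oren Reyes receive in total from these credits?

Rural Housing Credit: $66,050 meets or exceeds the $58,500 cutoff, so the credit is $0.
Earned Income Credit: 8% of the $41,250 excess over $24,800 is $3,300; credit = $3,525 − $3,300 = $225.
Education Credit: $66,050 is at or below the $108,100 threshold, so the full $6,450 applies.
Total: $0 + $225 + $6,450 = $6,675.

$6,675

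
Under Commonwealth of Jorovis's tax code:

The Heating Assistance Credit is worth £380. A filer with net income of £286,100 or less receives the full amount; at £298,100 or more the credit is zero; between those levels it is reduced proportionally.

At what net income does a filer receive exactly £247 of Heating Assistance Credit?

£247 is 247/380 of the full £380, so 133/380 of the £12,000 range has been used: income = £286,100 + £12,000 × 133/380 = £290,300.

£290,300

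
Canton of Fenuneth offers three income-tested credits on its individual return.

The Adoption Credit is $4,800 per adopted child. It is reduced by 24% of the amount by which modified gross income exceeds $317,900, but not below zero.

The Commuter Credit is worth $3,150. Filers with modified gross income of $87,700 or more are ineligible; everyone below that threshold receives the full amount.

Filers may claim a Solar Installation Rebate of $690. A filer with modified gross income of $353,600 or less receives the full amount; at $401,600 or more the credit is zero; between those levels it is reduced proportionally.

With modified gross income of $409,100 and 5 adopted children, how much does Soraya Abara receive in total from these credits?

Adoption Credit: base = 5 × $4,800 = $24,000. 24% of the $91,200 excess over $317,900 is $21,888; credit = $24,000 − $21,888 = $2,112.
Commuter Credit: $409,100 meets or exceeds the $87,700 cutoff, so the credit is $0.
Solar Installation Rebate: $409,100 is at or above $401,600, so the credit is $0.
Total: $2,112 + $0 + $0 = $2,112.

$2,112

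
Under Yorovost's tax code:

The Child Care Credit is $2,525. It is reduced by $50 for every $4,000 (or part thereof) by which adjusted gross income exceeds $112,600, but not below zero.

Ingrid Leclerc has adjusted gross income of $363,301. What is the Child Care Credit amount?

Child Care Credit: income exceeds $112,600 by $250,701 → 63 increments × $50 = $3,150 ≥ base, so the credit is $0.

$0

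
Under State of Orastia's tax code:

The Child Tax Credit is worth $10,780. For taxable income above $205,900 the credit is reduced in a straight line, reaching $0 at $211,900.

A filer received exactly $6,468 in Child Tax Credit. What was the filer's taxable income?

$6,468 is 6,468/10,780 of the full $10,780, so 4,312/10,780 of the $6,000 range has been used: income = $205,900 + $6,000 × 4,312/10,780 = $208,300.

$208,300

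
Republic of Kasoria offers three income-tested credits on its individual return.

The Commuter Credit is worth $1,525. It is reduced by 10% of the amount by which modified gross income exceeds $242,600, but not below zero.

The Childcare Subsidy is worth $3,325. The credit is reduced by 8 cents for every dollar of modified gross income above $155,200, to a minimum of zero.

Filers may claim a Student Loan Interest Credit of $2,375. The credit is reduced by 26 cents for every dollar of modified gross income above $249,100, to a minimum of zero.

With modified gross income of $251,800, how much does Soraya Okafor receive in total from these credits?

$2,278

Commuter Credit: 10% of the $9,200 excess over $242,600 is $920; credit = $1,525 − $920 = $605.
Childcare Subsidy: 8% of the $96,600 excess over $155,200 is $7,728 ≥ base, so the credit is $0.
Student Loan Interest Credit: 26% of the $2,700 excess over $249,100 is $702; credit = $2,375 − $702 = $1,673.
Total: $605 + $0 + $1,673 = $2,278.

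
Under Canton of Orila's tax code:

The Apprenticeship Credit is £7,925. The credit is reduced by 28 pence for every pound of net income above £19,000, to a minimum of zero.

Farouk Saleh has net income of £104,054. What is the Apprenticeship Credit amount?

Apprenticeship Credit: 28% of the £85,054 excess over £19,000 is £23,815.12 ≥ base, so the credit is £0.

£0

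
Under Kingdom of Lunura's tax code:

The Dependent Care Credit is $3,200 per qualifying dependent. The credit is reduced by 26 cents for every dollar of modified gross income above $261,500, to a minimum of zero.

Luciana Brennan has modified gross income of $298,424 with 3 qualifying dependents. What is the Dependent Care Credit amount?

$0

Dependent Care Credit: base = 3 × $3,200 = $9,600. 26% of the $36,924 excess over $261,500 is $9,600.24 ≥ base, so the credit is $0.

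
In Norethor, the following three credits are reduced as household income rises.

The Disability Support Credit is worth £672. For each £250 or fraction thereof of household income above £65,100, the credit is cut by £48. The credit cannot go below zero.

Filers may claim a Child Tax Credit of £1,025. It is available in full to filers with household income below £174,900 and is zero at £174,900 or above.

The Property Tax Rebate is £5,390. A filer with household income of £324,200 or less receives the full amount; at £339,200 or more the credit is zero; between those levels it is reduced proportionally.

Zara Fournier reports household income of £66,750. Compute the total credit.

£6,751

Disability Support Credit: income exceeds £65,100 by £1,650, which is 7 full-or-partial £250 increments; reduction = 7 × £48 = £336, leaving £336.
Child Tax Credit: £66,750 is below the £174,900 cutoff, so the full £1,025 applies.
Property Tax Rebate: £66,750 is at or below the £324,200 threshold, so the full £5,390 applies.
Total: £336 + £1,025 + £5,390 = £6,751.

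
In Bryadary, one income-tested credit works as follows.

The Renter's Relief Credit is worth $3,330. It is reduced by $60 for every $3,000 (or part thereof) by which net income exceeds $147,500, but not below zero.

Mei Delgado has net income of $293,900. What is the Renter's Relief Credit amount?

Renter's Relief Credit: income exceeds $147,500 by $146,400, which is 49 full-or-partial $3,000 increments; reduction = 49 × $60 = $2,940, leaving $390.

$390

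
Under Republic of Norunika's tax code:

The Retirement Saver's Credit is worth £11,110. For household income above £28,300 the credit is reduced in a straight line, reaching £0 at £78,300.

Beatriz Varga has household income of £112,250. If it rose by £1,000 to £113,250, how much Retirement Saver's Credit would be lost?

£0

At £112,250 — £112,250 is at or above £78,300, so the credit is £0.
At £113,250 — £113,250 is at or above £78,300, so the credit is £0.
Lost: £0 − £0 = £0.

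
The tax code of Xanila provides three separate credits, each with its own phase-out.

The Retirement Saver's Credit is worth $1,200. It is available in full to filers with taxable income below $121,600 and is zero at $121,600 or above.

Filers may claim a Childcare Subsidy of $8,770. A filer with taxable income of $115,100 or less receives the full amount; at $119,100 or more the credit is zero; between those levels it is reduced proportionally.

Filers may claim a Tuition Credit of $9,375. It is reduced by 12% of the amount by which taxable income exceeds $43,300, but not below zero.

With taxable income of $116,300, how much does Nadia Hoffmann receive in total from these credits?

$7,954

Retirement Saver's Credit: $116,300 is below the $121,600 cutoff, so the full $1,200 applies.
Childcare Subsidy: $116,300 is $1,200 into a $4,000 phase-out range, leaving 2,800/4,000 of the credit: $8,770 × 2,800/4,000 = $6,139.
Tuition Credit: 12% of the $73,000 excess over $43,300 is $8,760; credit = $9,375 − $8,760 = $615.
Total: $1,200 + $6,139 + $615 = $7,954.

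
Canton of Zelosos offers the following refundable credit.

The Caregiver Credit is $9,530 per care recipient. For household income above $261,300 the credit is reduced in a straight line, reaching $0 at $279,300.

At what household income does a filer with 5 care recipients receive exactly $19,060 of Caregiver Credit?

$272,100

Full credit = 5 × $9,530 = $47,650.
$19,060 is 19,060/47,650 of the full $47,650, so 28,590/47,650 of the $18,000 range has been used: income = $261,300 + $18,000 × 28,590/47,650 = $272,100.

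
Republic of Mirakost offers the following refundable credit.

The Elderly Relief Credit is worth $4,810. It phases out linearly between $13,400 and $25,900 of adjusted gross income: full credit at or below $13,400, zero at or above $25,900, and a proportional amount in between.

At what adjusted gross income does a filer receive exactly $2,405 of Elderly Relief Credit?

$19,650

$2,405 is 2,405/4,810 of the full $4,810, so 2,405/4,810 of the $12,500 range has been used: income = $13,400 + $12,500 × 2,405/4,810 = $19,650.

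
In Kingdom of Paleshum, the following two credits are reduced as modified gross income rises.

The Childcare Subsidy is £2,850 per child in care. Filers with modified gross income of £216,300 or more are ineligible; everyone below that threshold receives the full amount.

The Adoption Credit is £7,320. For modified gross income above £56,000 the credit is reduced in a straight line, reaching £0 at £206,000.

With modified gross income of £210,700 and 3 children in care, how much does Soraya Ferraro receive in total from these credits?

Childcare Subsidy: base = 3 × £2,850 = £8,550. £210,700 is below the £216,300 cutoff, so the full £8,550 applies.
Adoption Credit: £210,700 is at or above £206,000, so the credit is £0.
Total: £8,550 + £0 = £8,550.

£8,550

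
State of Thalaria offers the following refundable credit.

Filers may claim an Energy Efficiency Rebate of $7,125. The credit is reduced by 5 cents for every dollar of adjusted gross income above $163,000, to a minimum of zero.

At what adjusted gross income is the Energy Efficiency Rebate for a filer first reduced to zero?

$305,500

The credit falls by 5% of each dollar above $163,000, so it reaches zero when the excess is $7,125 / 5% = $142,500: income = $163,000 + $142,500 = $305,500.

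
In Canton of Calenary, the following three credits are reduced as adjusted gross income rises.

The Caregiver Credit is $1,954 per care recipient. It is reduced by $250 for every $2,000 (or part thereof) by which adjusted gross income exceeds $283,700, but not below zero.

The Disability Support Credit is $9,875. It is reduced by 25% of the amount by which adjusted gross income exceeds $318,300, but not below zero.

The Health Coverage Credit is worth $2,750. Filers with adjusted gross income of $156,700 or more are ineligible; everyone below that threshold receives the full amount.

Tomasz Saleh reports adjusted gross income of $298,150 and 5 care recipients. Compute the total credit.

$17,645

Caregiver Credit: base = 5 × $1,954 = $9,770. income exceeds $283,700 by $14,450, which is 8 full-or-partial $2,000 increments; reduction = 8 × $250 = $2,000, leaving $7,770.
Disability Support Credit: $298,150 is at or below the $318,300 threshold, so the full $9,875 applies.
Health Coverage Credit: $298,150 meets or exceeds the $156,700 cutoff, so the credit is $0.
Total: $7,770 + $9,875 + $0 = $17,645.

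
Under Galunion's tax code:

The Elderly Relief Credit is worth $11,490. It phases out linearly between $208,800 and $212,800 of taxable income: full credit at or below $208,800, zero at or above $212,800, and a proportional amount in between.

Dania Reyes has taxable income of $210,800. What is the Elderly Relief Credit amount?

Elderly Relief Credit: $210,800 is $2,000 into a $4,000 phase-out range, leaving 2,000/4,000 of the credit: $11,490 × 2,000/4,000 = $5,745.

$5,745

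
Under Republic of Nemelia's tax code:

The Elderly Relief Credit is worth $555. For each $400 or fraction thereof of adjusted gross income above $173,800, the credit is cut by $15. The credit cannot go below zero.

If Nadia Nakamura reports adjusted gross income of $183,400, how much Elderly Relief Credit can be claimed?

$195

Elderly Relief Credit: income exceeds $173,800 by $9,600, which is 24 full-or-partial $400 increments; reduction = 24 × $15 = $360, leaving $195.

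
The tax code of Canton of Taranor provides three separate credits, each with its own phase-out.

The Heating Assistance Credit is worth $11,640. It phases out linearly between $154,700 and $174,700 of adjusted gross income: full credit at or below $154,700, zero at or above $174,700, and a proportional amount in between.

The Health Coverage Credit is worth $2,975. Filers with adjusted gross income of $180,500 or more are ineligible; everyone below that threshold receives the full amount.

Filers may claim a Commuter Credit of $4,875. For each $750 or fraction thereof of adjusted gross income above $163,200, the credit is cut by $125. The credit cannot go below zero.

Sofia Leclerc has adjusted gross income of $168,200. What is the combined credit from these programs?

$10,758

Heating Assistance Credit: $168,200 is $13,500 into a $20,000 phase-out range, leaving 6,500/20,000 of the credit: $11,640 × 6,500/20,000 = $3,783.
Health Coverage Credit: $168,200 is below the $180,500 cutoff, so the full $2,975 applies.
Commuter Credit: income exceeds $163,200 by $5,000, which is 7 full-or-partial $750 increments; reduction = 7 × $125 = $875, leaving $4,000.
Total: $3,783 + $2,975 + $4,000 = $10,758.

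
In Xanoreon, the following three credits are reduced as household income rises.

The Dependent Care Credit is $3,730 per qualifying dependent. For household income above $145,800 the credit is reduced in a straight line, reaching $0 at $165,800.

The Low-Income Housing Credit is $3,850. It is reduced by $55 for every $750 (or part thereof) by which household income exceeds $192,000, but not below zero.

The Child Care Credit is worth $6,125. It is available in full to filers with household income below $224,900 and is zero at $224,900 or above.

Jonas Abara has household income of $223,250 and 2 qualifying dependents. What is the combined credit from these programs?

Dependent Care Credit: base = 2 × $3,730 = $7,460. $223,250 is at or above $165,800, so the credit is $0.
Low-Income Housing Credit: income exceeds $192,000 by $31,250, which is 42 full-or-partial $750 increments; reduction = 42 × $55 = $2,310, leaving $1,540.
Child Care Credit: $223,250 is below the $224,900 cutoff, so the full $6,125 applies.
Total: $0 + $1,540 + $6,125 = $7,665.

$7,665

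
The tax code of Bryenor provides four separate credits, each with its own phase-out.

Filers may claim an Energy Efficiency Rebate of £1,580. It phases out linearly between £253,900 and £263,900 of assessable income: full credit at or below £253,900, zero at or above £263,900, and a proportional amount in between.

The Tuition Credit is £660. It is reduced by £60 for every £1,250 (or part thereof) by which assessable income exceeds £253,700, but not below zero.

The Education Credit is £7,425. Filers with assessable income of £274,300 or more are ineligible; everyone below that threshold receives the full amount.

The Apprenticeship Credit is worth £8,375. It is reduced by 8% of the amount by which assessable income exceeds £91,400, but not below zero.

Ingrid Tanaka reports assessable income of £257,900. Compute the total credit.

£8,793

Energy Efficiency Rebate: £257,900 is £4,000 into a £10,000 phase-out range, leaving 6,000/10,000 of the credit: £1,580 × 6,000/10,000 = £948.
Tuition Credit: income exceeds £253,700 by £4,200, which is 4 full-or-partial £1,250 increments; reduction = 4 × £60 = £240, leaving £420.
Education Credit: £257,900 is below the £274,300 cutoff, so the full £7,425 applies.
Apprenticeship Credit: 8% of the £166,500 excess over £91,400 is £13,320 ≥ base, so the credit is £0.
Total: £948 + £420 + £7,425 + £0 = £8,793.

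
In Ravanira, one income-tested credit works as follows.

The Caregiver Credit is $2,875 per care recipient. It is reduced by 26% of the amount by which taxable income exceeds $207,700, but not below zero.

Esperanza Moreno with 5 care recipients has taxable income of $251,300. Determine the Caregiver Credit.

$3,039

Caregiver Credit: base = 5 × $2,875 = $14,375. 26% of the $43,600 excess over $207,700 is $11,336; credit = $14,375 − $11,336 = $3,039.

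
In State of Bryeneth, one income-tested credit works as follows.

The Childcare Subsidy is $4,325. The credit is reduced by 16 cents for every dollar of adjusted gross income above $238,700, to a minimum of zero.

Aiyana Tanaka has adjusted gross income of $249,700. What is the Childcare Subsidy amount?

Childcare Subsidy: 16% of the $11,000 excess over $238,700 is $1,760; credit = $4,325 − $1,760 = $2,565.

$2,565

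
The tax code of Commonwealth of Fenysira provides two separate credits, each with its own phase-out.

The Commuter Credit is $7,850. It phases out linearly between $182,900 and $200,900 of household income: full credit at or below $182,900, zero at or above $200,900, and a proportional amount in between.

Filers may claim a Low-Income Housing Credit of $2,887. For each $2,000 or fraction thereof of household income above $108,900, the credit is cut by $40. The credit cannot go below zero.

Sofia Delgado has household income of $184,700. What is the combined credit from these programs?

Commuter Credit: $184,700 is $1,800 into a $18,000 phase-out range, leaving 16,200/18,000 of the credit: $7,850 × 16,200/18,000 = $7,065.
Low-Income Housing Credit: income exceeds $108,900 by $75,800, which is 38 full-or-partial $2,000 increments; reduction = 38 × $40 = $1,520, leaving $1,367.
Total: $7,065 + $1,367 = $8,432.

$8,432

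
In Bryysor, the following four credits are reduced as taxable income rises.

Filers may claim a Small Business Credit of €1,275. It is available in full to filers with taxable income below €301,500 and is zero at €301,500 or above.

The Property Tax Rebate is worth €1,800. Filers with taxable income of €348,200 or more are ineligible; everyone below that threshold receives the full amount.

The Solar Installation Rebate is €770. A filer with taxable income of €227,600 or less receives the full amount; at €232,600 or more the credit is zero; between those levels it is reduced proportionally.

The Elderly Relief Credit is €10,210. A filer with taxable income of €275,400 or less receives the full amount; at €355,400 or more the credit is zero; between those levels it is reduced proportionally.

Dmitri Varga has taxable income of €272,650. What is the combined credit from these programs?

€13,285

Small Business Credit: €272,650 is below the €301,500 cutoff, so the full €1,275 applies.
Property Tax Rebate: €272,650 is below the €348,200 cutoff, so the full €1,800 applies.
Solar Installation Rebate: €272,650 is at or above €232,600, so the credit is €0.
Elderly Relief Credit: €272,650 is at or below the €275,400 threshold, so the full €10,210 applies.
Total: €1,275 + €1,800 + €0 + €10,210 = €13,285.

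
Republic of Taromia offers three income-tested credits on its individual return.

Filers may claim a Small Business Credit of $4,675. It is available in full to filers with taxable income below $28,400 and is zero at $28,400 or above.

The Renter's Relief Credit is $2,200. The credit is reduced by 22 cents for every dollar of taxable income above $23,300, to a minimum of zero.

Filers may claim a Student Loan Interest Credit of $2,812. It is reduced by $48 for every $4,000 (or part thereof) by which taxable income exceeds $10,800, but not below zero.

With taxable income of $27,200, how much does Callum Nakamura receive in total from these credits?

Small Business Credit: $27,200 is below the $28,400 cutoff, so the full $4,675 applies.
Renter's Relief Credit: 22% of the $3,900 excess over $23,300 is $858; credit = $2,200 − $858 = $1,342.
Student Loan Interest Credit: income exceeds $10,800 by $16,400, which is 5 full-or-partial $4,000 increments; reduction = 5 × $48 = $240, leaving $2,572.
Total: $4,675 + $1,342 + $2,572 = $8,589.

$8,589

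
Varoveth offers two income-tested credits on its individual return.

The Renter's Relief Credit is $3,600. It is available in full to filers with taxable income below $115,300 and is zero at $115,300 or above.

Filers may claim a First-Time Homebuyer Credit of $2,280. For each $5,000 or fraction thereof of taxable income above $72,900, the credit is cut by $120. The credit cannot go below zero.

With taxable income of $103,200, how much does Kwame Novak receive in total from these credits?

Renter's Relief Credit: $103,200 is below the $115,300 cutoff, so the full $3,600 applies.
First-Time Homebuyer Credit: income exceeds $72,900 by $30,300, which is 7 full-or-partial $5,000 increments; reduction = 7 × $120 = $840, leaving $1,440.
Total: $3,600 + $1,440 = $5,040.

$5,040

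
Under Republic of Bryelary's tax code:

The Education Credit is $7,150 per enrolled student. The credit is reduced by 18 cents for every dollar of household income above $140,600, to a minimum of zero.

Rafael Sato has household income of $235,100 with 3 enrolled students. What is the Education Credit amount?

$4,440

Education Credit: base = 3 × $7,150 = $21,450. 18% of the $94,500 excess over $140,600 is $17,010; credit = $21,450 − $17,010 = $4,440.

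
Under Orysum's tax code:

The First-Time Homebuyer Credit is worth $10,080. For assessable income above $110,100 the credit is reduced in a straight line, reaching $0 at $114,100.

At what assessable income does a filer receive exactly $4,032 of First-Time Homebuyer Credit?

$112,500

$4,032 is 4,032/10,080 of the full $10,080, so 6,048/10,080 of the $4,000 range has been used: income = $110,100 + $4,000 × 6,048/10,080 = $112,500.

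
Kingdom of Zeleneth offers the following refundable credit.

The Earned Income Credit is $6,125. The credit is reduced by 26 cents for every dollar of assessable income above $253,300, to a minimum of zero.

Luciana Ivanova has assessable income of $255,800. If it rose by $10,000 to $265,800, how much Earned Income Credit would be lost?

$2,600

At $255,800 — 26% of the $2,500 excess over $253,300 is $650; credit = $6,125 − $650 = $5,475.
At $265,800 — 26% of the $12,500 excess over $253,300 is $3,250; credit = $6,125 − $3,250 = $2,875.
Lost: $5,475 − $2,875 = $2,600.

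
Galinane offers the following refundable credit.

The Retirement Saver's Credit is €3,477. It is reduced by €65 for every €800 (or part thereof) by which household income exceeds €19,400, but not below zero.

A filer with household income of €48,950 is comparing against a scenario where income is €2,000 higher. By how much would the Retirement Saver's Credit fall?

At €48,950 — income exceeds €19,400 by €29,550, which is 37 full-or-partial €800 increments; reduction = 37 × €65 = €2,405, leaving €1,072.
At €50,950 — income exceeds €19,400 by €31,550, which is 40 full-or-partial €800 increments; reduction = 40 × €65 = €2,600, leaving €877.
Lost: €1,072 − €877 = €195.

€195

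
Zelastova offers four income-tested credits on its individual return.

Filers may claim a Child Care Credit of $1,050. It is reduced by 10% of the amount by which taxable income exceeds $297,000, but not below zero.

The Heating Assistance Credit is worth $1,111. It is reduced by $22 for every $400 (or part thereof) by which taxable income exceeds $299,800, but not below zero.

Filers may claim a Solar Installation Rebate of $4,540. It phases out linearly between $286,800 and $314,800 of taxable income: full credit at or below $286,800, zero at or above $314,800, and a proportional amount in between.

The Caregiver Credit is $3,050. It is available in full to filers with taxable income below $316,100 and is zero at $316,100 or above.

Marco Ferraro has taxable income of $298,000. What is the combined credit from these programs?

Child Care Credit: 10% of the $1,000 excess over $297,000 is $100; credit = $1,050 − $100 = $950.
Heating Assistance Credit: $298,000 is at or below the $299,800 threshold, so the full $1,111 applies.
Solar Installation Rebate: $298,000 is $11,200 into a $28,000 phase-out range, leaving 16,800/28,000 of the credit: $4,540 × 16,800/28,000 = $2,724.
Caregiver Credit: $298,000 is below the $316,100 cutoff, so the full $3,050 applies.
Total: $950 + $1,111 + $2,724 + $3,050 = $7,835.

$7,835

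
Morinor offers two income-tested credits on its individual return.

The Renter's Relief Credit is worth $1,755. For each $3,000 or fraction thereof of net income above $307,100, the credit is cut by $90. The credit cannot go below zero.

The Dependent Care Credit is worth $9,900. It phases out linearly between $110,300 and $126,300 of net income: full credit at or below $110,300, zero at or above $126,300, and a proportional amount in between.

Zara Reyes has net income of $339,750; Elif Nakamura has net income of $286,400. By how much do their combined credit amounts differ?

$990

Zara ($339,750): Renter's Relief Credit: income exceeds $307,100 by $32,650, which is 11 full-or-partial $3,000 increments; reduction = 11 × $90 = $990, leaving $765. Dependent Care Credit: $339,750 is at or above $126,300, so the credit is $0. total $765 + $0 = $765
Elif ($286,400): Renter's Relief Credit: $286,400 is at or below the $307,100 threshold, so the full $1,755 applies. Dependent Care Credit: $286,400 is at or above $126,300, so the credit is $0. total $1,755 + $0 = $1,755
Difference: |$765 − $1,755| = $990.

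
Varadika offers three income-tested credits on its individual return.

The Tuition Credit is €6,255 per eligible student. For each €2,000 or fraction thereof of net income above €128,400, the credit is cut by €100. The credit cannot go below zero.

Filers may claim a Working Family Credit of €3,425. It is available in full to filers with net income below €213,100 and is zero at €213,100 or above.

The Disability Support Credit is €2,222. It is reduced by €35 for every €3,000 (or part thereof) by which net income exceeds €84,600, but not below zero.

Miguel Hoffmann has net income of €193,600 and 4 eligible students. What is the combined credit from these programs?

Tuition Credit: base = 4 × €6,255 = €25,020. income exceeds €128,400 by €65,200, which is 33 full-or-partial €2,000 increments; reduction = 33 × €100 = €3,300, leaving €21,720.
Working Family Credit: €193,600 is below the €213,100 cutoff, so the full €3,425 applies.
Disability Support Credit: income exceeds €84,600 by €109,000, which is 37 full-or-partial €3,000 increments; reduction = 37 × €35 = €1,295, leaving €927.
Total: €21,720 + €3,425 + €927 = €26,072.

€26,072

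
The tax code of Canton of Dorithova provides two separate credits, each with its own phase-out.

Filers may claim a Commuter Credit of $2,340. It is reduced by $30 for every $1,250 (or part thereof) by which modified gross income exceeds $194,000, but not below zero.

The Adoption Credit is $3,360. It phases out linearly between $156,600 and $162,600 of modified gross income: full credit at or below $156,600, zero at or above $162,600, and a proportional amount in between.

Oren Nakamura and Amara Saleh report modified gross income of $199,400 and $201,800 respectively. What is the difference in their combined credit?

$60

Oren ($199,400): Commuter Credit: income exceeds $194,000 by $5,400, which is 5 full-or-partial $1,250 increments; reduction = 5 × $30 = $150, leaving $2,190. Adoption Credit: $199,400 is at or above $162,600, so the credit is $0. total $2,190 + $0 = $2,190
Amara ($201,800): Commuter Credit: income exceeds $194,000 by $7,800, which is 7 full-or-partial $1,250 increments; reduction = 7 × $30 = $210, leaving $2,130. Adoption Credit: $201,800 is at or above $162,600, so the credit is $0. total $2,130 + $0 = $2,130
Difference: |$2,190 − $2,130| = $60.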